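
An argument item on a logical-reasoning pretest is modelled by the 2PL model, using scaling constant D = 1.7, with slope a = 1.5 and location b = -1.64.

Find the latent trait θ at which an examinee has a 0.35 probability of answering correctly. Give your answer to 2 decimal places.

P(θ) = 1 / (1 + exp(−D·a(θ − b)))
logit = ln(0.3500/0.6500) = -0.6190
θ = b + logit/(1.7·a) = -1.64 + (-0.6190)/2.5500 = -1.8828

-1.88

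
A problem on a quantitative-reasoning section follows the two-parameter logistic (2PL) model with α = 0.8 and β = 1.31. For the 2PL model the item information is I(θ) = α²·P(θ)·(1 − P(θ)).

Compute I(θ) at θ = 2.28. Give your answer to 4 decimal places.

P = 1/(1+e^{-0.7760}) = 0.6848
P(1−P) = 0.6848 × 0.3152 = 0.2158
I = α² × P(1−P) = 0.8² × 0.2158 = 0.13814

0.1381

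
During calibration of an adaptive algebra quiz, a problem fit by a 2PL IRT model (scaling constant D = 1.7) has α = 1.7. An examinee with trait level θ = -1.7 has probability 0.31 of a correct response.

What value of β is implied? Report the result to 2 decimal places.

P(θ) = 1 / (1 + exp(−D·α(θ − β)))
logit(0.31) = ln(0.31/0.69) = -0.8001
β = θ − logit/(1.7·α) = -1.7 − (-0.8001)/2.8900 = -1.4231

-1.42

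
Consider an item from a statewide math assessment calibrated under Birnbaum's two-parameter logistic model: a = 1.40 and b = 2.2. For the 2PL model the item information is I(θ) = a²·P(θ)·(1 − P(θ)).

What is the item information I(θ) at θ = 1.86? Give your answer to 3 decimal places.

0.463

P = 1/(1+e^{0.4760}) = 0.3832
P(1−P) = 0.3832 × 0.6168 = 0.2364
I = a² × P(1−P) = 1.40² × 0.2364 = 0.46326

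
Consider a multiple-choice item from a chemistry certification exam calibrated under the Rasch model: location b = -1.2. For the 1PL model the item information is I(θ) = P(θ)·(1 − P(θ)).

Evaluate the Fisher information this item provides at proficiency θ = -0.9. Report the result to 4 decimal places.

P = 1/(1+e^{-0.3000}) = 0.5744
P(1−P) = 0.5744 × 0.4256 = 0.2445
I = P(1−P) = 0.24446

0.2445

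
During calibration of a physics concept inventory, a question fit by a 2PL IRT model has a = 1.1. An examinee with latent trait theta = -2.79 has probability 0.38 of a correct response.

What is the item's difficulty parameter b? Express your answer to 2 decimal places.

P(theta) = 1 / (1 + exp(−a(theta − b)))
logit(0.38) = ln(0.38/0.62) = -0.4895
b = theta − logit/(a) = -2.79 − (-0.4895)/1.1000 = -2.3450

-2.34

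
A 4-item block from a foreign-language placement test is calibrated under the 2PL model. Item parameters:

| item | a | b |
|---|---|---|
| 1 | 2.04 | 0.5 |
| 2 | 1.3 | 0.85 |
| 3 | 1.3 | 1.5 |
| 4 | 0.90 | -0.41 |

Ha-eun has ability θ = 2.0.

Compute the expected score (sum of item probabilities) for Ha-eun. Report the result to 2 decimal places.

P(θ) = 1 / (1 + exp(−a(θ − b)))
P_1 = 1/(1+e^{-3.0600}) = 0.9552
P_2 = 1/(1+e^{-1.4950}) = 0.8168
P_3 = 1/(1+e^{-0.6500}) = 0.6570
P_4 = 1/(1+e^{-2.1690}) = 0.8974
E[score] = 0.9552 + 0.8168 + 0.6570 + 0.8974 = 3.3265

3.33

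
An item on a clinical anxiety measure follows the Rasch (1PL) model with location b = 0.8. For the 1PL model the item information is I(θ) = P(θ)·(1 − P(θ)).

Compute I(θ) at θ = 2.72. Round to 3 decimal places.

0.112

P = 1/(1+e^{-1.9200}) = 0.8721
P(1−P) = 0.8721 × 0.1279 = 0.1115
I = P(1−P) = 0.11151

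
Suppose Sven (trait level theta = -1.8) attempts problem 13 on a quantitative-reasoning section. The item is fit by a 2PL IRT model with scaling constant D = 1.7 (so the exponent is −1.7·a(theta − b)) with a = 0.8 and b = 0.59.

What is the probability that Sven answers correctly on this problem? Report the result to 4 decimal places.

P(theta) = 1 / (1 + exp(−D·a(theta − b)))
Exponent: 1.7 × 0.8 × (-1.8 − 0.59) = -3.2504
1/(1 + e^{3.2504}) = 0.0373
P = 0.0373

0.0373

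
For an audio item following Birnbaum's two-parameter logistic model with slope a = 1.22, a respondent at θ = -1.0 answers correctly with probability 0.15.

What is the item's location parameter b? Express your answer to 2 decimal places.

P(θ) = 1 / (1 + exp(−a(θ − b)))
logit(0.15) = ln(0.15/0.85) = -1.7346
b = θ − logit/(a) = -1.0 − (-1.7346)/1.2200 = 0.4218

0.42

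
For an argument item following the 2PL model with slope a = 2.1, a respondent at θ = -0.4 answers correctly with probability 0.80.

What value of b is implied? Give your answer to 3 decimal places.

P(θ) = 1 / (1 + exp(−a(θ − b)))
logit(0.80) = ln(0.80/0.20) = 1.3863
b = θ − logit/(a) = -0.4 − 1.3863/2.1000 = -1.0601

-1.060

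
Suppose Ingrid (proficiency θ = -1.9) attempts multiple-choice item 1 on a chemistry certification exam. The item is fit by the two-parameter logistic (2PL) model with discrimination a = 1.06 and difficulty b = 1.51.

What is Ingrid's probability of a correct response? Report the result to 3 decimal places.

P(θ) = 1 / (1 + exp(−a(θ − b)))
Exponent: 1.06 × (-1.9 − 1.51) = -3.6146
1/(1 + e^{3.6146}) = 0.0262

0.026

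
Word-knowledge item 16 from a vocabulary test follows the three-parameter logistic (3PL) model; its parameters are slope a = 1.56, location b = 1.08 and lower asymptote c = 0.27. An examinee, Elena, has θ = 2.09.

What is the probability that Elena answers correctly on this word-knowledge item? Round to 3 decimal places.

P(θ) = c + (1 − c) · 1 / (1 + exp(−a(θ − b)))
Exponent: 1.56 × (2.09 − 1.08) = 1.5756
1/(1 + e^{-1.5756}) = 0.8286
P = 0.27 + 0.73 × 0.8286 = 0.8749

0.875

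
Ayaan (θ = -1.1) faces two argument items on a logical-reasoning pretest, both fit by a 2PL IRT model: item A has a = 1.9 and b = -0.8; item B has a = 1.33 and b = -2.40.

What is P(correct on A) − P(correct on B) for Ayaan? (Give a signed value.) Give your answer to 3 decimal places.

P(θ) = 1 / (1 + exp(−a(θ − b)))
P_A = 0.3612
P_B = 0.8493
P_A − P_B = -0.4880

-0.488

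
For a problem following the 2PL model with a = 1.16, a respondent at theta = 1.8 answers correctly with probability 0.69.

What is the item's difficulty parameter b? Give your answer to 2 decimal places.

1.11

P(theta) = 1 / (1 + exp(−a(theta − b)))
logit(0.69) = ln(0.69/0.31) = 0.8001
b = theta − logit/(a) = 1.8 − 0.8001/1.1600 = 1.1102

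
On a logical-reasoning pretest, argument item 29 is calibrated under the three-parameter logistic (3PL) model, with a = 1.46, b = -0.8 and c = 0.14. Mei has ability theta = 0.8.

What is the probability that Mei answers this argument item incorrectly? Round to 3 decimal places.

P(theta) = c + (1 − c) · 1 / (1 + exp(−a(theta − b)))
Exponent: 1.46 × (0.8 − (-0.8)) = 2.3360
1/(1 + e^{-2.3360}) = 0.9118
P = 0.14 + 0.86 × 0.9118 = 0.9242
P(incorrect) = 1 − 0.9242 = 0.0758

0.076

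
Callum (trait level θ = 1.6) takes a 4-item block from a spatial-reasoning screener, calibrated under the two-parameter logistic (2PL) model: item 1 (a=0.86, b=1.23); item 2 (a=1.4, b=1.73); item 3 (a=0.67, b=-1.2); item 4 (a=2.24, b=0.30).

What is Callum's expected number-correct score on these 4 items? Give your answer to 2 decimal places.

2.85

P(θ) = 1 / (1 + exp(−a(θ − b)))
P_1 = 1/(1+e^{-0.3182}) = 0.5789
P_2 = 1/(1+e^{0.1820}) = 0.4546
P_3 = 1/(1+e^{-1.8760}) = 0.8672
P_4 = 1/(1+e^{-2.9120}) = 0.9484
E[score] = 0.5789 + 0.4546 + 0.8672 + 0.9484 = 2.8491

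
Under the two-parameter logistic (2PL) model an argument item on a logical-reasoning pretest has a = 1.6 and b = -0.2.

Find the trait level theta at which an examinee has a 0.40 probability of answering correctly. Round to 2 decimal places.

P(theta) = 1 / (1 + exp(−a(theta − b)))
logit = ln(0.4000/0.6000) = -0.4055
theta = b + logit/(a) = -0.2 + (-0.4055)/1.6000 = -0.4534

-0.45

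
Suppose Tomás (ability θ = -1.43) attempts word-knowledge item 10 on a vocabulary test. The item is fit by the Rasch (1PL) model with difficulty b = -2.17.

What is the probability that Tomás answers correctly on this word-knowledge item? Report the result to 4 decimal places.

0.6770

P(θ) = 1 / (1 + exp(−(θ − b)))
Exponent: (-1.43 − (-2.17)) = 0.7400
1/(1 + e^{-0.7400}) = 0.6770
P = 0.6770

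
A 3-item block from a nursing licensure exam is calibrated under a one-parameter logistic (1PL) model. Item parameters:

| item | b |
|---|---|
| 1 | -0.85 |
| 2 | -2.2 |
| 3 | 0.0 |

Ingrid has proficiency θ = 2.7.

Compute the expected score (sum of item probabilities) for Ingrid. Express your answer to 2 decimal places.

P(θ) = 1 / (1 + exp(−(θ − b)))
P_1 = 1/(1+e^{-3.5500}) = 0.9721
P_2 = 1/(1+e^{-4.9000}) = 0.9926
P_3 = 1/(1+e^{-2.7000}) = 0.9370
E[score] = 0.9721 + 0.9926 + 0.9370 = 2.9017

2.90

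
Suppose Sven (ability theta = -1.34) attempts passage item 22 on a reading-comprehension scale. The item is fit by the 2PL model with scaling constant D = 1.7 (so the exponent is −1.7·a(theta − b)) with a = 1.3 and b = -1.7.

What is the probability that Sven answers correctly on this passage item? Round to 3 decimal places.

0.689

P(theta) = 1 / (1 + exp(−D·a(theta − b)))
Exponent: 1.7 × 1.3 × (-1.34 − (-1.7)) = 0.7956
1/(1 + e^{-0.7956}) = 0.6890
P = 0.6890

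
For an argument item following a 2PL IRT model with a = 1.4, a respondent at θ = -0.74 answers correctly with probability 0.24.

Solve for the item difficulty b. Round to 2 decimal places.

P(θ) = 1 / (1 + exp(−a(θ − b)))
logit(0.24) = ln(0.24/0.76) = -1.1527
b = θ − logit/(a) = -0.74 − (-1.1527)/1.4000 = 0.0833

0.08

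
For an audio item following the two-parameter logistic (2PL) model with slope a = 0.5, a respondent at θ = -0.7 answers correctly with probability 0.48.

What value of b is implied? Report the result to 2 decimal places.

P(θ) = 1 / (1 + exp(−a(θ − b)))
logit(0.48) = ln(0.48/0.52) = -0.0800
b = θ − logit/(a) = -0.7 − (-0.0800)/0.5000 = -0.5399

-0.54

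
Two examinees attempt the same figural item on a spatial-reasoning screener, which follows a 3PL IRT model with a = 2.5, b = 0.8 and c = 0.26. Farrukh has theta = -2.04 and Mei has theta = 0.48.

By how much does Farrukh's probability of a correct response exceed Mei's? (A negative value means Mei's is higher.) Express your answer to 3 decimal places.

P(theta) = c + (1 − c) · 1 / (1 + exp(−a(theta − b)))
P(Farrukh) = 0.2606  [exponent -7.1000]
P(Mei) = 0.4894  [exponent -0.8000]
Difference = 0.2606 − 0.4894 = -0.2288

-0.229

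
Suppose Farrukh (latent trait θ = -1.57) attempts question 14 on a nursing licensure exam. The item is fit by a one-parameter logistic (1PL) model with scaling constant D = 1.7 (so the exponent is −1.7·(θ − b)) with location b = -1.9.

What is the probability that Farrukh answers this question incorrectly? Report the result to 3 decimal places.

P(θ) = 1 / (1 + exp(−D·(θ − b)))
Exponent: 1.7 × (-1.57 − (-1.9)) = 0.5610
1/(1 + e^{-0.5610}) = 0.6367
P = 0.6367
P(incorrect) = 1 − 0.6367 = 0.3633

0.363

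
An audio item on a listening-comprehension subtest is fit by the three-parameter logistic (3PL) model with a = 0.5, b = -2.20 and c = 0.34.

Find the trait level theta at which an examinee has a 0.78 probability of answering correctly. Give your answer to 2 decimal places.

P(theta) = c + (1 − c) · 1 / (1 + exp(−a(theta − b)))
Remove guessing floor: (0.78 − 0.34)/(1 − 0.34) = 0.6667
logit = ln(0.6667/0.3333) = 0.6931
theta = b + logit/(a) = -2.20 + 0.6931/0.5000 = -0.8137

-0.81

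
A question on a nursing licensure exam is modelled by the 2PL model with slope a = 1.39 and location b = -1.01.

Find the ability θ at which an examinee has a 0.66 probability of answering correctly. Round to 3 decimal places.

-0.533

P(θ) = 1 / (1 + exp(−a(θ − b)))
logit = ln(0.6600/0.3400) = 0.6633
θ = b + logit/(a) = -1.01 + 0.6633/1.3900 = -0.5328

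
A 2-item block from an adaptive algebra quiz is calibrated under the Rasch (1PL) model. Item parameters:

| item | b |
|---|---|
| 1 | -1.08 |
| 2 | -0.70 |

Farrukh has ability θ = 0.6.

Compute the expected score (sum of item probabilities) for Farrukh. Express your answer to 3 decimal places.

P(θ) = 1 / (1 + exp(−(θ − b)))
P_1 = 1/(1+e^{-1.6800}) = 0.8429
P_2 = 1/(1+e^{-1.3000}) = 0.7858
E[score] = 0.8429 + 0.7858 = 1.6287

1.629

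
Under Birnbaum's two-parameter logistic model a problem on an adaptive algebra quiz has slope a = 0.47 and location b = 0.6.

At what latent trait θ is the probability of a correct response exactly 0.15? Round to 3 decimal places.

-3.091

P(θ) = 1 / (1 + exp(−a(θ − b)))
logit = ln(0.1500/0.8500) = -1.7346
θ = b + logit/(a) = 0.6 + (-1.7346)/0.4700 = -3.0906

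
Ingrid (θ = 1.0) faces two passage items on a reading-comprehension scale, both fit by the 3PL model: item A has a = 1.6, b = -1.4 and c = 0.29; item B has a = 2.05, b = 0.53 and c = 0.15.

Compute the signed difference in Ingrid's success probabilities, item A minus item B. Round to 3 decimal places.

0.220

P(θ) = c + (1 − c) · 1 / (1 + exp(−a(θ − b)))
P_A = 0.9851
P_B = 0.7652
P_A − P_B = 0.2198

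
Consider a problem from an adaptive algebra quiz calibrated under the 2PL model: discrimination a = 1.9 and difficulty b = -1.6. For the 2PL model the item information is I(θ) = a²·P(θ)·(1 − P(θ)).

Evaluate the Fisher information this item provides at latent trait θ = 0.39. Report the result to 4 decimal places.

0.0787

P = 1/(1+e^{-3.7810}) = 0.9777
P(1−P) = 0.9777 × 0.0223 = 0.0218
I = a² × P(1−P) = 1.9² × 0.0218 = 0.07868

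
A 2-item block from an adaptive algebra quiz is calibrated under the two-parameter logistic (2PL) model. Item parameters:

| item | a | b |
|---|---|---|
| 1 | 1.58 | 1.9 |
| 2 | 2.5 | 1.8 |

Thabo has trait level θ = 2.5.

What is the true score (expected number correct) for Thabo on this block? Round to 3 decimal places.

P(θ) = 1 / (1 + exp(−a(θ − b)))
P_1 = 1/(1+e^{-0.9480}) = 0.7207
P_2 = 1/(1+e^{-1.7500}) = 0.8520
E[score] = 0.7207 + 0.8520 = 1.5727

1.573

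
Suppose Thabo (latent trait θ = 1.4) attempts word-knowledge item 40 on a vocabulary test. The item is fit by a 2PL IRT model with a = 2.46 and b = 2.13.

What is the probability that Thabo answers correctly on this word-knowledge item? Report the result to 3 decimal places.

P(θ) = 1 / (1 + exp(−a(θ − b)))
Exponent: 2.46 × (1.4 − 2.13) = -1.7958
1/(1 + e^{1.7958}) = 0.1424

0.142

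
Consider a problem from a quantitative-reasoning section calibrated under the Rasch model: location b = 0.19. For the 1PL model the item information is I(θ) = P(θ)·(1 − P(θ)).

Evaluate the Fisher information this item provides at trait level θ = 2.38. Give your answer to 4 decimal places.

0.0905

P = 1/(1+e^{-2.1900}) = 0.8993
P(1−P) = 0.8993 × 0.1007 = 0.0905
I = P(1−P) = 0.09052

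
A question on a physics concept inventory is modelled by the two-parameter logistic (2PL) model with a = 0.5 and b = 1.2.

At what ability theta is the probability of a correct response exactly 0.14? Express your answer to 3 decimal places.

-2.431

P(theta) = 1 / (1 + exp(−a(theta − b)))
logit = ln(0.1400/0.8600) = -1.8153
theta = b + logit/(a) = 1.2 + (-1.8153)/0.5000 = -2.4306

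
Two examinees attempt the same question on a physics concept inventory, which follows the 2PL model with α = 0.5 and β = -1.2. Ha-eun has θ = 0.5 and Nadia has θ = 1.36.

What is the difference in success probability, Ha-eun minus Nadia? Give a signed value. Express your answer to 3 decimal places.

P(θ) = 1 / (1 + exp(−α(θ − β)))
P(Ha-eun) = 0.7006  [exponent 0.8500]
P(Nadia) = 0.7824  [exponent 1.2800]
Difference = 0.7006 − 0.7824 = -0.0819

-0.082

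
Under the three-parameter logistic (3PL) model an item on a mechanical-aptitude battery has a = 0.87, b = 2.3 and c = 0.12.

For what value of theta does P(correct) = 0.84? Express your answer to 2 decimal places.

4.03

P(theta) = c + (1 − c) · 1 / (1 + exp(−a(theta − b)))
Remove guessing floor: (0.84 − 0.12)/(1 − 0.12) = 0.8182
logit = ln(0.8182/0.1818) = 1.5041
theta = b + logit/(a) = 2.3 + 1.5041/0.8700 = 4.0288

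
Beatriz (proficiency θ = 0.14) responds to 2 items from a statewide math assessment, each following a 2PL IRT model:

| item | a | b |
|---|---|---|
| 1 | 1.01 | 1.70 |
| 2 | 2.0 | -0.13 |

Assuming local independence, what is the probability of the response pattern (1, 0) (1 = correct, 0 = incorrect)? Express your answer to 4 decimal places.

0.0631

P(θ) = 1 / (1 + exp(−a(θ − b)))
P_1 = 1/(1+e^{1.5756}) = 0.1714
P_2 = 1/(1+e^{-0.5400}) = 0.6318
L = P_1 × (1−P_2) = 0.1714 × 0.3682 = 0.06311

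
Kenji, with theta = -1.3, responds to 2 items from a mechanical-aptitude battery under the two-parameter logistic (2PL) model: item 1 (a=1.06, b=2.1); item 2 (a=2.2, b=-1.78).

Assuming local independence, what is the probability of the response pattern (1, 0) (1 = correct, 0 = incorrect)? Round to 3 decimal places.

P(theta) = 1 / (1 + exp(−a(theta − b)))
P_1 = 1/(1+e^{3.6040}) = 0.0265
P_2 = 1/(1+e^{-1.0560}) = 0.7419
L = P_1 × (1−P_2) = 0.0265 × 0.2581 = 0.00684

0.007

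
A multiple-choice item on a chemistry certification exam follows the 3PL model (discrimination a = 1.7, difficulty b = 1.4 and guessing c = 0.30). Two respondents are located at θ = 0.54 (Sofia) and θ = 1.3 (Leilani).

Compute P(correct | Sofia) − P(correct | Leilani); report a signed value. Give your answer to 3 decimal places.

-0.189

P(θ) = c + (1 − c) · 1 / (1 + exp(−a(θ − b)))
P(Sofia) = 0.4317  [exponent -1.4620]
P(Leilani) = 0.6203  [exponent -0.1700]
Difference = 0.4317 − 0.6203 = -0.1886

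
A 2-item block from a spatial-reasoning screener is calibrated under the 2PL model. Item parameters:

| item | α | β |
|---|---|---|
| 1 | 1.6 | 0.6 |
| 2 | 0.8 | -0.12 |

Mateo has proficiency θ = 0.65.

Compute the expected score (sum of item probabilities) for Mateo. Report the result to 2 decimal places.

P(θ) = 1 / (1 + exp(−α(θ − β)))
P_1 = 1/(1+e^{-0.0800}) = 0.5200
P_2 = 1/(1+e^{-0.6160}) = 0.6493
E[score] = 0.5200 + 0.6493 = 1.1693

1.17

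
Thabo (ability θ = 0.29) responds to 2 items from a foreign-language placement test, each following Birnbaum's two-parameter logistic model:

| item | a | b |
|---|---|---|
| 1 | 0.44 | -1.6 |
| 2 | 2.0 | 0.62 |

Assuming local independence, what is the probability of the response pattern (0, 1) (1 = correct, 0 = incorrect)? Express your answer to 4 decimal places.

0.1033

P(θ) = 1 / (1 + exp(−a(θ − b)))
P_1 = 1/(1+e^{-0.8316}) = 0.6967
P_2 = 1/(1+e^{0.6600}) = 0.3407
L = (1−P_1) × P_2 = 0.3033 × 0.3407 = 0.10335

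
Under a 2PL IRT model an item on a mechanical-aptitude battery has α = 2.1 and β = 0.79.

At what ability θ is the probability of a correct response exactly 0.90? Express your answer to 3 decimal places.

1.836

P(θ) = 1 / (1 + exp(−α(θ − β)))
logit = ln(0.9000/0.1000) = 2.1972
θ = β + logit/(α) = 0.79 + 2.1972/2.1000 = 1.8363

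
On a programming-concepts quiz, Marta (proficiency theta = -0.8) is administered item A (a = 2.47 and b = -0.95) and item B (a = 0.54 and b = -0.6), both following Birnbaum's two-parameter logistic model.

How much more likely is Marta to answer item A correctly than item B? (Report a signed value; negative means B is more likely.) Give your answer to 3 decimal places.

P(theta) = 1 / (1 + exp(−a(theta − b)))
P_A = 0.5916
P_B = 0.4730
P_A − P_B = 0.1186

0.119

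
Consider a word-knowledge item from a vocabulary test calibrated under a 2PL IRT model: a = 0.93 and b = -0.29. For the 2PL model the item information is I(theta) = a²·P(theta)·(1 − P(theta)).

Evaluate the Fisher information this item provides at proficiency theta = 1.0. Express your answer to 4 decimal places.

P = 1/(1+e^{-1.1997}) = 0.7685
P(1−P) = 0.7685 × 0.2315 = 0.1779
I = a² × P(1−P) = 0.93² × 0.1779 = 0.15389

0.1539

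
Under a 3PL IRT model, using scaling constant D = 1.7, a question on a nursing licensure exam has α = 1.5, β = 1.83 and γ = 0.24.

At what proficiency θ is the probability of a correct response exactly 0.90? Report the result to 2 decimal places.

P(θ) = γ + (1 − γ) · 1 / (1 + exp(−D·α(θ − β)))
Remove guessing floor: (0.90 − 0.24)/(1 − 0.24) = 0.8684
logit = ln(0.8684/0.1316) = 1.8871
θ = β + logit/(1.7·α) = 1.83 + 1.8871/2.5500 = 2.5700

2.57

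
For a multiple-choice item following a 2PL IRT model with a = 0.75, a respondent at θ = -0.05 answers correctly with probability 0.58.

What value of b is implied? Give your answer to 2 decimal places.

-0.48

P(θ) = 1 / (1 + exp(−a(θ − b)))
logit(0.58) = ln(0.58/0.42) = 0.3228
b = θ − logit/(a) = -0.05 − 0.3228/0.7500 = -0.4804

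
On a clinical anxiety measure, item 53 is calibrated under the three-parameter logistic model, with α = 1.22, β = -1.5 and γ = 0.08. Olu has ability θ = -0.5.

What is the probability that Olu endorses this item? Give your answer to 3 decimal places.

P(θ) = γ + (1 − γ) · 1 / (1 + exp(−α(θ − β)))
Exponent: 1.22 × (-0.5 − (-1.5)) = 1.2200
1/(1 + e^{-1.2200}) = 0.7721
P = 0.08 + 0.92 × 0.7721 = 0.7903

0.790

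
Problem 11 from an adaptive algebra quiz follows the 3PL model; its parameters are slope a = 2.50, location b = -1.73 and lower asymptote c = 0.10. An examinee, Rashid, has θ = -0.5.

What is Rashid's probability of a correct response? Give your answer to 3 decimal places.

0.960

P(θ) = c + (1 − c) · 1 / (1 + exp(−a(θ − b)))
Exponent: 2.50 × (-0.5 − (-1.73)) = 3.0750
1/(1 + e^{-3.0750}) = 0.9558
P = 0.10 + 0.90 × 0.9558 = 0.9603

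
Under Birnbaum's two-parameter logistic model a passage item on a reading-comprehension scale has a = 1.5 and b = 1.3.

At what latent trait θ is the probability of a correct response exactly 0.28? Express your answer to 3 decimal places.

P(θ) = 1 / (1 + exp(−a(θ − b)))
logit = ln(0.2800/0.7200) = -0.9445
θ = b + logit/(a) = 1.3 + (-0.9445)/1.5000 = 0.6704

0.670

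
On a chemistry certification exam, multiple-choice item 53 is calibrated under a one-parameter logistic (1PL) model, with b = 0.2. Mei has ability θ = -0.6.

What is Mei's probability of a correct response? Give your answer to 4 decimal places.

P(θ) = 1 / (1 + exp(−(θ − b)))
Exponent: (-0.6 − 0.2) = -0.8000
1/(1 + e^{0.8000}) = 0.3100
P = 0.3100

0.3100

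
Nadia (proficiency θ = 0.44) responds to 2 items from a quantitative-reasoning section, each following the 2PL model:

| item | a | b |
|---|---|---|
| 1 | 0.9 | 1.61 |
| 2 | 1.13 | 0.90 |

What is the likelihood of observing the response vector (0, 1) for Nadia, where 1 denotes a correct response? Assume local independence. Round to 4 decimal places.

0.2764

P(θ) = 1 / (1 + exp(−a(θ − b)))
P_1 = 1/(1+e^{1.0530}) = 0.2586
P_2 = 1/(1+e^{0.5198}) = 0.3729
L = (1−P_1) × P_2 = 0.7414 × 0.3729 = 0.27645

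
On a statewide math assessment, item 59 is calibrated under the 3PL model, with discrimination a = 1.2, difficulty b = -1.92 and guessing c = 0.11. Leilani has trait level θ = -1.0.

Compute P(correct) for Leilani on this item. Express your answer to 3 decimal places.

P(θ) = c + (1 − c) · 1 / (1 + exp(−a(θ − b)))
Exponent: 1.2 × (-1.0 − (-1.92)) = 1.1040
1/(1 + e^{-1.1040}) = 0.7510
P = 0.11 + 0.89 × 0.7510 = 0.7784

0.778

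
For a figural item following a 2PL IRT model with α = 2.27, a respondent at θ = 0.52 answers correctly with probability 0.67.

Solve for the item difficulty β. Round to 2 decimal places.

0.21

P(θ) = 1 / (1 + exp(−α(θ − β)))
logit(0.67) = ln(0.67/0.33) = 0.7082
β = θ − logit/(α) = 0.52 − 0.7082/2.2700 = 0.2080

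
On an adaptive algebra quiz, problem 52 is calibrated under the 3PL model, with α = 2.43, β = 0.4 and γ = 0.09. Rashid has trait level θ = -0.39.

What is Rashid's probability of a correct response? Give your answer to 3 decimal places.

0.206

P(θ) = γ + (1 − γ) · 1 / (1 + exp(−α(θ − β)))
Exponent: 2.43 × (-0.39 − 0.4) = -1.9197
1/(1 + e^{1.9197}) = 0.1279
P = 0.09 + 0.91 × 0.1279 = 0.2064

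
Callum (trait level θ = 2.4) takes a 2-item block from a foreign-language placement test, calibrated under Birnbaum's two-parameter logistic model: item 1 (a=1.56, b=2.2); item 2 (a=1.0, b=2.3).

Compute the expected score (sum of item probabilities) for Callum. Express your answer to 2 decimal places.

P(θ) = 1 / (1 + exp(−a(θ − b)))
P_1 = 1/(1+e^{-0.3120}) = 0.5774
P_2 = 1/(1+e^{-0.1000}) = 0.5250
E[score] = 0.5774 + 0.5250 = 1.1024

1.10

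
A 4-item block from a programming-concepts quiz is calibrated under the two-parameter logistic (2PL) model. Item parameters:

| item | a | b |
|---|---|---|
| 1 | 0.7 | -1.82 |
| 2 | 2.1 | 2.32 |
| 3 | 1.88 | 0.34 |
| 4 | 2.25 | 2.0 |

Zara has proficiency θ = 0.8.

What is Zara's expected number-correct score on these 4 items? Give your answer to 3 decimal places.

1.668

P(θ) = 1 / (1 + exp(−a(θ − b)))
P_1 = 1/(1+e^{-1.8340}) = 0.8622
P_2 = 1/(1+e^{3.1920}) = 0.0395
P_3 = 1/(1+e^{-0.8648}) = 0.7037
P_4 = 1/(1+e^{2.7000}) = 0.0630
E[score] = 0.8622 + 0.0395 + 0.7037 + 0.0630 = 1.6683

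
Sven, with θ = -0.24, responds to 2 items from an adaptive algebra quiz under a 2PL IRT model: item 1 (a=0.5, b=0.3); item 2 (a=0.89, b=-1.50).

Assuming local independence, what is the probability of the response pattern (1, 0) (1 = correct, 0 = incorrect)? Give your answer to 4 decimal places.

P(θ) = 1 / (1 + exp(−a(θ − b)))
P_1 = 1/(1+e^{0.2700}) = 0.4329
P_2 = 1/(1+e^{-1.1214}) = 0.7542
L = P_1 × (1−P_2) = 0.4329 × 0.2458 = 0.10639

0.1064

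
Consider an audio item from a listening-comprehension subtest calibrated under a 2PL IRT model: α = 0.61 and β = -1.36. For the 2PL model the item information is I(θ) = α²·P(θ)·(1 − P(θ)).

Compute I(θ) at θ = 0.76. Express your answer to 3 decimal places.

P = 1/(1+e^{-1.2932}) = 0.7847
P(1−P) = 0.7847 × 0.2153 = 0.1690
I = α² × P(1−P) = 0.61² × 0.1690 = 0.06287

0.063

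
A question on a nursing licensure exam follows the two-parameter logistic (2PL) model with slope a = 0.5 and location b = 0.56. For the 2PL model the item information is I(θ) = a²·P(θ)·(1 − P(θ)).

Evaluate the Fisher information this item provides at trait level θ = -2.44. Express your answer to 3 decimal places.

P = 1/(1+e^{1.5000}) = 0.1824
P(1−P) = 0.1824 × 0.8176 = 0.1491
I = a² × P(1−P) = 0.5² × 0.1491 = 0.03729

0.037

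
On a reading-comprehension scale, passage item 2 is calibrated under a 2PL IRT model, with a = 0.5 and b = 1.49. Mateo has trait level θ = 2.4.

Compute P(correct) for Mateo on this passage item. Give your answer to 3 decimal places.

0.612

P(θ) = 1 / (1 + exp(−a(θ − b)))
Exponent: 0.5 × (2.4 − 1.49) = 0.4550
1/(1 + e^{-0.4550}) = 0.6118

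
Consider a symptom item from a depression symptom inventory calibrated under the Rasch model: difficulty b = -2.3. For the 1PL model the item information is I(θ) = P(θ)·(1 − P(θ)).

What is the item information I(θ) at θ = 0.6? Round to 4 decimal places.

P = 1/(1+e^{-2.9000}) = 0.9478
P(1−P) = 0.9478 × 0.0522 = 0.0494
I = P(1−P) = 0.04943

0.0494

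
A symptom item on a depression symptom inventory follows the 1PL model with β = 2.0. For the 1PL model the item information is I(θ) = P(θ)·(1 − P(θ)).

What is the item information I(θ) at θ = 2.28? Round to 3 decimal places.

0.245

P = 1/(1+e^{-0.2800}) = 0.5695
P(1−P) = 0.5695 × 0.4305 = 0.2452
I = P(1−P) = 0.24516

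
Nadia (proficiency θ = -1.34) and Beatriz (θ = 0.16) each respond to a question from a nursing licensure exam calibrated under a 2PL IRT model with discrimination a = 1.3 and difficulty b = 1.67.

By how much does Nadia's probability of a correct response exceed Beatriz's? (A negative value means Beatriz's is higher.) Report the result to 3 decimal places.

P(θ) = 1 / (1 + exp(−a(θ − b)))
P(Nadia) = 0.0196  [exponent -3.9130]
P(Beatriz) = 0.1231  [exponent -1.9630]
Difference = 0.0196 − 0.1231 = -0.1036

-0.104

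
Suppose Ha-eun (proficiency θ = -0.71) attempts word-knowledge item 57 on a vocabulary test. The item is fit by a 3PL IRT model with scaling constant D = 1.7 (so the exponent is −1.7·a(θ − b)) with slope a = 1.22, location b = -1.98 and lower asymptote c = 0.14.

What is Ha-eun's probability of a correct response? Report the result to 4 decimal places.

0.9424

P(θ) = c + (1 − c) · 1 / (1 + exp(−D·a(θ − b)))
Exponent: 1.7 × 1.22 × (-0.71 − (-1.98)) = 2.6340
1/(1 + e^{-2.6340}) = 0.9330
P = 0.14 + 0.86 × 0.9330 = 0.9424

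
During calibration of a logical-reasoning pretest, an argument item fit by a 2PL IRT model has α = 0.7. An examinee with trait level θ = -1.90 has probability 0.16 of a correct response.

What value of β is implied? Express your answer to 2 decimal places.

0.47

P(θ) = 1 / (1 + exp(−α(θ − β)))
logit(0.16) = ln(0.16/0.84) = -1.6582
β = θ − logit/(α) = -1.90 − (-1.6582)/0.7000 = 0.4689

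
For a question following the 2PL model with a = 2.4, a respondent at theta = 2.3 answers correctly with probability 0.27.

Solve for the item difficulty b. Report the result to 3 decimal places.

2.714

P(theta) = 1 / (1 + exp(−a(theta − b)))
logit(0.27) = ln(0.27/0.73) = -0.9946
b = theta − logit/(a) = 2.3 − (-0.9946)/2.4000 = 2.7144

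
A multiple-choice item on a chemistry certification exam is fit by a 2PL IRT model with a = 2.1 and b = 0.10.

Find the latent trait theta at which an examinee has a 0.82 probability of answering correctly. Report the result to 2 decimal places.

P(theta) = 1 / (1 + exp(−a(theta − b)))
logit = ln(0.8200/0.1800) = 1.5163
theta = b + logit/(a) = 0.10 + 1.5163/2.1000 = 0.8221

0.82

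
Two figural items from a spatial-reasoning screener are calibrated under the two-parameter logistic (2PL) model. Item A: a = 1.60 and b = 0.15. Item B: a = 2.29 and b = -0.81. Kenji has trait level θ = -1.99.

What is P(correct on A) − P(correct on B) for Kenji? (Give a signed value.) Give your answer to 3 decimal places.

P(θ) = 1 / (1 + exp(−a(θ − b)))
P_A = 0.0316
P_B = 0.0628
P_A − P_B = -0.0313

-0.031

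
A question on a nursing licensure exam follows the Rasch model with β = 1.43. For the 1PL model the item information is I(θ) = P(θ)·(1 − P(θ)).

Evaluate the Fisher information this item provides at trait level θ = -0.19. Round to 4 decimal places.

0.1379

P = 1/(1+e^{1.6200}) = 0.1652
P(1−P) = 0.1652 × 0.8348 = 0.1379
I = P(1−P) = 0.13791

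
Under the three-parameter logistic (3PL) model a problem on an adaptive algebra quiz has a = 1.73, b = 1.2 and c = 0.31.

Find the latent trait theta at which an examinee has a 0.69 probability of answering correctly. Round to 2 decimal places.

1.32

P(theta) = c + (1 − c) · 1 / (1 + exp(−a(theta − b)))
Remove guessing floor: (0.69 − 0.31)/(1 − 0.31) = 0.5507
logit = ln(0.5507/0.4493) = 0.2036
theta = b + logit/(a) = 1.2 + 0.2036/1.7300 = 1.3177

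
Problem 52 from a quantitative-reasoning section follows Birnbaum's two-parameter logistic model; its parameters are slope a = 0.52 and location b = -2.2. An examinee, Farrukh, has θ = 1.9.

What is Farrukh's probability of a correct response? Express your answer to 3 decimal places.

P(θ) = 1 / (1 + exp(−a(θ − b)))
Exponent: 0.52 × (1.9 − (-2.2)) = 2.1320
1/(1 + e^{-2.1320}) = 0.8940

0.894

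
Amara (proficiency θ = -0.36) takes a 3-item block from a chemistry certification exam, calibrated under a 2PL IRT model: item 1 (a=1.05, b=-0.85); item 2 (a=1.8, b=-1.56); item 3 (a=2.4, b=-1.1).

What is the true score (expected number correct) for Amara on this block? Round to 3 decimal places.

2.378

P(θ) = 1 / (1 + exp(−a(θ − b)))
P_1 = 1/(1+e^{-0.5145}) = 0.6259
P_2 = 1/(1+e^{-2.1600}) = 0.8966
P_3 = 1/(1+e^{-1.7760}) = 0.8552
E[score] = 0.6259 + 0.8966 + 0.8552 = 2.3777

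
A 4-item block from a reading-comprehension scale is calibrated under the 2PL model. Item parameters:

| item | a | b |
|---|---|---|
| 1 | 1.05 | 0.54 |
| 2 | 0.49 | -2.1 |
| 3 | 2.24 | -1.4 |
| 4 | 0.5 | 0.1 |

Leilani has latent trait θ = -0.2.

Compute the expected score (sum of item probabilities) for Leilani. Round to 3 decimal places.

2.431

P(θ) = 1 / (1 + exp(−a(θ − b)))
P_1 = 1/(1+e^{0.7770}) = 0.3150
P_2 = 1/(1+e^{-0.9310}) = 0.7173
P_3 = 1/(1+e^{-2.6880}) = 0.9363
P_4 = 1/(1+e^{0.1500}) = 0.4626
E[score] = 0.3150 + 0.7173 + 0.9363 + 0.4626 = 2.4311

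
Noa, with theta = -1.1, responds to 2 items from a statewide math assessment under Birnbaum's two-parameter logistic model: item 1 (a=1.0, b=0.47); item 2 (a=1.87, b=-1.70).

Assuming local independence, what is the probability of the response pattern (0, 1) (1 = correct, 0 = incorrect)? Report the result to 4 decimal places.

0.6244

P(theta) = 1 / (1 + exp(−a(theta − b)))
P_1 = 1/(1+e^{1.5700}) = 0.1722
P_2 = 1/(1+e^{-1.1220}) = 0.7544
L = (1−P_1) × P_2 = 0.8278 × 0.7544 = 0.62445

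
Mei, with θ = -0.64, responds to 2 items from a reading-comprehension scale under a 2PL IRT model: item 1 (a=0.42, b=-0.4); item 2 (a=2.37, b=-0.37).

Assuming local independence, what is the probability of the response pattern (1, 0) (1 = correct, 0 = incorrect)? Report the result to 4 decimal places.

P(θ) = 1 / (1 + exp(−a(θ − b)))
P_1 = 1/(1+e^{0.1008}) = 0.4748
P_2 = 1/(1+e^{0.6399}) = 0.3453
L = P_1 × (1−P_2) = 0.4748 × 0.6547 = 0.31088

0.3109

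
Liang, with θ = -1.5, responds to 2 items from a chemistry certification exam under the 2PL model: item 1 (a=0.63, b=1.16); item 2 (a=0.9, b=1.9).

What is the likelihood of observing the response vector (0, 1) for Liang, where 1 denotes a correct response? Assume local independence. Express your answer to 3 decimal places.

0.038

P(θ) = 1 / (1 + exp(−a(θ − b)))
P_1 = 1/(1+e^{1.6758}) = 0.1577
P_2 = 1/(1+e^{3.0600}) = 0.0448
L = (1−P_1) × P_2 = 0.8423 × 0.0448 = 0.03773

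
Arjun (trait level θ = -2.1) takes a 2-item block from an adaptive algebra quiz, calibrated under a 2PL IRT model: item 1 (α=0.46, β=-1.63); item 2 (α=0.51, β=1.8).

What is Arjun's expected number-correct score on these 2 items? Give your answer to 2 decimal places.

0.57

P(θ) = 1 / (1 + exp(−α(θ − β)))
P_1 = 1/(1+e^{0.2162}) = 0.4462
P_2 = 1/(1+e^{1.9890}) = 0.1204
E[score] = 0.4462 + 0.1204 = 0.5665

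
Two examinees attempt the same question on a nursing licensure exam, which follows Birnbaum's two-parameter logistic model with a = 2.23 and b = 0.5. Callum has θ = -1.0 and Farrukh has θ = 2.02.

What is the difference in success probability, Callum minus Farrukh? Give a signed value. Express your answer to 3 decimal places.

P(θ) = 1 / (1 + exp(−a(θ − b)))
P(Callum) = 0.0341  [exponent -3.3450]
P(Farrukh) = 0.9674  [exponent 3.3896]
Difference = 0.0341 − 0.9674 = -0.9333

-0.933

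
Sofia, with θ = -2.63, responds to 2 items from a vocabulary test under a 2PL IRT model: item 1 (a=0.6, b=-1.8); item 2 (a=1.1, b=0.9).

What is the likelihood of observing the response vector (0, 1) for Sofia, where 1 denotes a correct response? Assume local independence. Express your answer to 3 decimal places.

0.013

P(θ) = 1 / (1 + exp(−a(θ − b)))
P_1 = 1/(1+e^{0.4980}) = 0.3780
P_2 = 1/(1+e^{3.8830}) = 0.0202
L = (1−P_1) × P_2 = 0.6220 × 0.0202 = 0.01255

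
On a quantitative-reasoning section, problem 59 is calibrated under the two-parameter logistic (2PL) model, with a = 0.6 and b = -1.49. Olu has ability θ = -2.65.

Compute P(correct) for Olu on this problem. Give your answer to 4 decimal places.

P(θ) = 1 / (1 + exp(−a(θ − b)))
Exponent: 0.6 × (-2.65 − (-1.49)) = -0.6960
1/(1 + e^{0.6960}) = 0.3327

0.3327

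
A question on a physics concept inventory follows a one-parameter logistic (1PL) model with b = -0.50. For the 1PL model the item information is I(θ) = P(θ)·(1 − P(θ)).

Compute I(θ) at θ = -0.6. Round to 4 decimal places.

0.2494

P = 1/(1+e^{0.1000}) = 0.4750
P(1−P) = 0.4750 × 0.5250 = 0.2494
I = P(1−P) = 0.24938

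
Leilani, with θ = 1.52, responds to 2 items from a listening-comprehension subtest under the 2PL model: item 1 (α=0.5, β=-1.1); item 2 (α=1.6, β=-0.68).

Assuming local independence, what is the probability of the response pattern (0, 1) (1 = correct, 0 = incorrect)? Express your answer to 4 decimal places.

0.2064

P(θ) = 1 / (1 + exp(−α(θ − β)))
P_1 = 1/(1+e^{-1.3100}) = 0.7875
P_2 = 1/(1+e^{-3.5200}) = 0.9713
L = (1−P_1) × P_2 = 0.2125 × 0.9713 = 0.20638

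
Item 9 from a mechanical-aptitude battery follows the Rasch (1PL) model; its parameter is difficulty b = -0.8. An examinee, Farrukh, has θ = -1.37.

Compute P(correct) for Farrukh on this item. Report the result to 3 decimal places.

P(θ) = 1 / (1 + exp(−(θ − b)))
Exponent: (-1.37 − (-0.8)) = -0.5700
1/(1 + e^{0.5700}) = 0.3612
P = 0.3612

0.361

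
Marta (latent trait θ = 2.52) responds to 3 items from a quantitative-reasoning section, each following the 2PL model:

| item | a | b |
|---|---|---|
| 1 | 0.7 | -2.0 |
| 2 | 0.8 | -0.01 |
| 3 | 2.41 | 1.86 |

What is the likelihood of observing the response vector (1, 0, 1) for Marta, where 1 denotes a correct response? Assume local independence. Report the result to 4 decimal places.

P(θ) = 1 / (1 + exp(−a(θ − b)))
P_1 = 1/(1+e^{-3.1640}) = 0.9595
P_2 = 1/(1+e^{-2.0240}) = 0.8833
P_3 = 1/(1+e^{-1.5906}) = 0.8307
L = P_1 × (1−P_2) × P_3 = 0.9595 × 0.1167 × 0.8307 = 0.09302

0.0930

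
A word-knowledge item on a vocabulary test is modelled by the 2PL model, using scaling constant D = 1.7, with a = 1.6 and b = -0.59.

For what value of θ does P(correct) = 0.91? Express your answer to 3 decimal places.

0.261

P(θ) = 1 / (1 + exp(−D·a(θ − b)))
logit = ln(0.9100/0.0900) = 2.3136
θ = b + logit/(1.7·a) = -0.59 + 2.3136/2.7200 = 0.2606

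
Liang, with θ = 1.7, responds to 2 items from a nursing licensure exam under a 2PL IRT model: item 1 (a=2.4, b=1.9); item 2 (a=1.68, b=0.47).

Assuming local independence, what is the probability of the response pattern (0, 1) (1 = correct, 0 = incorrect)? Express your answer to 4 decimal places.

0.5483

P(θ) = 1 / (1 + exp(−a(θ − b)))
P_1 = 1/(1+e^{0.4800}) = 0.3823
P_2 = 1/(1+e^{-2.0664}) = 0.8876
L = (1−P_1) × P_2 = 0.6177 × 0.8876 = 0.54831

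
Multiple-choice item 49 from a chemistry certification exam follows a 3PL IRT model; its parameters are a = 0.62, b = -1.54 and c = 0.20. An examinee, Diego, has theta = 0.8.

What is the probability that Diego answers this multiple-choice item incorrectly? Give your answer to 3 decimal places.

0.152

P(theta) = c + (1 − c) · 1 / (1 + exp(−a(theta − b)))
Exponent: 0.62 × (0.8 − (-1.54)) = 1.4508
1/(1 + e^{-1.4508}) = 0.8101
P = 0.20 + 0.80 × 0.8101 = 0.8481
P(incorrect) = 1 − 0.8481 = 0.1519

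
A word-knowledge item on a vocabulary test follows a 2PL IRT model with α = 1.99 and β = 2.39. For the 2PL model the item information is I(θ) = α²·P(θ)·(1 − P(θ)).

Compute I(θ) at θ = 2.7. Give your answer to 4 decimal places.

P = 1/(1+e^{-0.6169}) = 0.6495
P(1−P) = 0.6495 × 0.3505 = 0.2276
I = α² × P(1−P) = 1.99² × 0.2276 = 0.90150

0.9015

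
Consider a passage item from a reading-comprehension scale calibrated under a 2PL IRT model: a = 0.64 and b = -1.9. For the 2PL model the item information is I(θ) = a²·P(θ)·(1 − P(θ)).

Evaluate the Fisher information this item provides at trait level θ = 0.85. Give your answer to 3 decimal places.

0.051

P = 1/(1+e^{-1.7600}) = 0.8532
P(1−P) = 0.8532 × 0.1468 = 0.1252
I = a² × P(1−P) = 0.64² × 0.1252 = 0.05130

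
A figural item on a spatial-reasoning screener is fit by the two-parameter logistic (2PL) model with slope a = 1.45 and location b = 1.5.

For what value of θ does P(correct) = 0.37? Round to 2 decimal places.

1.13

P(θ) = 1 / (1 + exp(−a(θ − b)))
logit = ln(0.3700/0.6300) = -0.5322
θ = b + logit/(a) = 1.5 + (-0.5322)/1.4500 = 1.1330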